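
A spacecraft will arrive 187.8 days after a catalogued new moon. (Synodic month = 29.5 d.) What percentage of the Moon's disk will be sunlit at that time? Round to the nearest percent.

187.8 d spans 6 complete synodic months (6 × 29.5 = 177.00 d) plus 10.80 d.
Phase angle: θ = 360°·(10.80 d)/(29.5 d) = 131.8°.
Illuminated fraction = (1 − cos 131.8°)/2 = (1 − (-0.666))/2 ≈ 0.833, so 83%.

83%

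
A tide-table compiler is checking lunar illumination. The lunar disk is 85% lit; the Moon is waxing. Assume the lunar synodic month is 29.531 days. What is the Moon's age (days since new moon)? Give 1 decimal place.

cos θ = 1 − 2f = -0.700, giving a principal value of 134.4°.
Waxing ⇒ before full, so θ = 134.4°.
At 360°/29.531 d per day, 134.4° corresponds to 11.03 days.

11.0 days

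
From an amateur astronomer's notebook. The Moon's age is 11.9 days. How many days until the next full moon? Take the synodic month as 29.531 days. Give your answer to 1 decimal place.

2.9 days

Full moon is 0.5 of the way through the cycle: age 0.5 × 29.531 = 14.765 d.
That is 14.765 − 11.9 = 2.865 days ahead.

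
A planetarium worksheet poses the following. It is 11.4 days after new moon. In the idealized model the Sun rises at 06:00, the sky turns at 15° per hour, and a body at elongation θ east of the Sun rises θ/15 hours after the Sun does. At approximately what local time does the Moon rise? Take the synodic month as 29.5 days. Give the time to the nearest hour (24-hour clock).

Elongation θ = 360° × 11.4/29.5 ≈ 139.1°.
Delay after the Sun = 139.1° / (15°/h) ≈ 9.27 h.
06:00 + 9.27 h ≈ 15:16 → 15:00 to the nearest hour.

15:00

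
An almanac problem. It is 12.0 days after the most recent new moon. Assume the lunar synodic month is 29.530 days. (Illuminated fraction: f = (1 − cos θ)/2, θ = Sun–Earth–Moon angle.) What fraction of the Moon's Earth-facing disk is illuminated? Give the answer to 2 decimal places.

0.92

Elongation θ = 360° × 12.0/29.530 ≈ 146.3°.
Illuminated fraction = (1 − cos 146.3°)/2 = (1 − (-0.832))/2 ≈ 0.916.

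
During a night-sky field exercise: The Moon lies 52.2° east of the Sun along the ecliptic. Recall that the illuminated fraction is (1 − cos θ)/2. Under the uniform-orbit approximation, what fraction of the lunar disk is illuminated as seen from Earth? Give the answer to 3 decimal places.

0.194

Half-versine of 52.2°: (1 − 0.613)/2 = 0.194.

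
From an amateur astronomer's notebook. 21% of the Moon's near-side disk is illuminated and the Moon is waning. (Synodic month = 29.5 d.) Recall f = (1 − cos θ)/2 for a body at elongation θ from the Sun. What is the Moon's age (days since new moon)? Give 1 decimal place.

25.0 days

cos θ = 1 − 2f = 0.580, giving a principal value of 54.5°.
Since the Moon is past full (waning), take the reflex angle: θ = 360° − 54.5° = 305.5°.
That fraction of the synodic month is 305.5/360 × 29.5 d ≈ 25.03 d.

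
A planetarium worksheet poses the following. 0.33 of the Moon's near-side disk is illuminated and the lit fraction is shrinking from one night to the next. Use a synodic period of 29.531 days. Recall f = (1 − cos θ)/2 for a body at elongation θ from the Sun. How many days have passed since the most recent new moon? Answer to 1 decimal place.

23.8 days

Invert f = (1 − cos θ)/2 to get cos θ = 1 − 2(0.33) = 0.340, hence θ₀ = arccos 0.340 = 70.1°.
Since the Moon is past full (waning), take the reflex angle: θ = 360° − 70.1° = 289.9°.
At 360°/29.531 d per day, 289.9° corresponds to 23.78 days.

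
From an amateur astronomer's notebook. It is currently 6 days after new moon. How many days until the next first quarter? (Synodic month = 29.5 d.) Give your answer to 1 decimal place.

1.4 days

First quarter occurs at elongation 90°, i.e. at age 29.5 × 90/360 = 7.375 d.
That is 7.375 − 6 = 1.375 days ahead.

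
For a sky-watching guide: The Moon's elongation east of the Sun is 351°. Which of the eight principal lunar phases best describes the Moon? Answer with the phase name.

351° lies in the new moon sector of the 8-phase cycle.

new moon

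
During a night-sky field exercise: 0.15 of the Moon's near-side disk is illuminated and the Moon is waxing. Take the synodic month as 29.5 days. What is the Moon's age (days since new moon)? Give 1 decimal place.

cos θ = 1 − 2f = 0.700, giving a principal value of 45.6°.
Waxing ⇒ before full, so θ = 45.6°.
Age = 29.5 × 45.6°/360° ≈ 3.73 days.

3.7 days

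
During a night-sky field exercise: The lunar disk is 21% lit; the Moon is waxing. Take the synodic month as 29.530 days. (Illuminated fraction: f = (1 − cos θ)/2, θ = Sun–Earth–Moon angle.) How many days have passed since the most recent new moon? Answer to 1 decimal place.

From f = (1 − cos θ)/2: cos θ = 1 − 2×0.21 = 0.580; arccos → 54.5°.
The Moon is waxing (0°–180°), so θ = 54.5° directly.
That fraction of the synodic month is 54.5/360 × 29.530 d ≈ 4.47 d.

4.5 days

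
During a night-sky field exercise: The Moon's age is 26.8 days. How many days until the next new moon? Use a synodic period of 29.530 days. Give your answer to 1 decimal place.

2.7 days

The next new moon completes the synodic month: 29.530 − 26.8 = 2.730 days.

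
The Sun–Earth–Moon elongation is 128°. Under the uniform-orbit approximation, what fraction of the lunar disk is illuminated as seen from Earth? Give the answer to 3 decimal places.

0.808

f = (1 − cos 128°)/2 = (1 − (-0.616))/2 ≈ 0.808.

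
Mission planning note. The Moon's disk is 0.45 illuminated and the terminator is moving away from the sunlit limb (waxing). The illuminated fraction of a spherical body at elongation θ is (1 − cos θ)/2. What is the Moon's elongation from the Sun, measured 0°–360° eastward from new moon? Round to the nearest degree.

From f = (1 − cos θ)/2: cos θ = 1 − 2×0.45 = 0.100; arccos → 84.3°.
The Moon is waxing (0°–180°), so θ = 84.3° directly.

84°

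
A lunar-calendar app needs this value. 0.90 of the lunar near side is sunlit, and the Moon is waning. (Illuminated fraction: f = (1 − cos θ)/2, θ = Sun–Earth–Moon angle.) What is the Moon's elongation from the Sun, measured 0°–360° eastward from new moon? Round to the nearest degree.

Invert f = (1 − cos θ)/2 to get cos θ = 1 − 2(0.90) = -0.800, hence θ₀ = arccos -0.800 = 143.1°.
Waning ⇒ past full, so θ = 360° − 143.1° = 216.9°.

217°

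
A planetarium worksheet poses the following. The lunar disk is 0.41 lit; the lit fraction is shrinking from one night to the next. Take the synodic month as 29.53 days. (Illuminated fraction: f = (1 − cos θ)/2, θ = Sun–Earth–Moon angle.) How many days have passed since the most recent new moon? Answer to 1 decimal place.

cos θ = 1 − 2f = 0.180, giving a principal value of 79.6°.
Since the Moon is past full (waning), take the reflex angle: θ = 360° − 79.6° = 280.4°.
That fraction of the synodic month is 280.4/360 × 29.53 d ≈ 23.00 d.

23.0 days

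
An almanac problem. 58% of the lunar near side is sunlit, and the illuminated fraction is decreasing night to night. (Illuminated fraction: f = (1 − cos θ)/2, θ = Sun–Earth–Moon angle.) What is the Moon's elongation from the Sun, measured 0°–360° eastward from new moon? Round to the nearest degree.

261°

Invert f = (1 − cos θ)/2 to get cos θ = 1 − 2(0.58) = -0.160, hence θ₀ = arccos -0.160 = 99.2°.
A waning Moon lies in 180°–360°, so θ = 360° − 99.2° = 260.8°.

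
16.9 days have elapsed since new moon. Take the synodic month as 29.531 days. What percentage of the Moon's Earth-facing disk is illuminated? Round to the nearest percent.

Phase angle: θ = 360°·(16.9 d)/(29.531 d) = 206.0°.
cos 206.0° = (-0.899), so f = (1 − (-0.899))/2 = 0.949, so 95%.

95%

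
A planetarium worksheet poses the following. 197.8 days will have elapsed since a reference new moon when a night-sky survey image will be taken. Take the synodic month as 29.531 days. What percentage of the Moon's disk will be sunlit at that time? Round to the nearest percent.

197.8/29.531 = 6.698 lunations, so 6 complete cycles and 20.61 d into the next.
Elongation θ = 360° × 20.61/29.531 ≈ 251.3°.
cos 251.3° = (-0.321), so f = (1 − (-0.321))/2 = 0.660, so 66%.

66%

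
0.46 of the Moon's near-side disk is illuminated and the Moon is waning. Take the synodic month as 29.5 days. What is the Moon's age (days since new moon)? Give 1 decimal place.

22.5 days

Invert f = (1 − cos θ)/2 to get cos θ = 1 − 2(0.46) = 0.080, hence θ₀ = arccos 0.080 = 85.4°.
Waning ⇒ past full, so θ = 360° − 85.4° = 274.6°.
Age = 29.5 × 274.6°/360° ≈ 22.50 days.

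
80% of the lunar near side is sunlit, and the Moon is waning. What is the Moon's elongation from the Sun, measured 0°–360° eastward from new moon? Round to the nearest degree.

From f = (1 − cos θ)/2: cos θ = 1 − 2×0.80 = -0.600; arccos → 126.9°.
Waning ⇒ past full, so θ = 360° − 126.9° = 233.1°.

233°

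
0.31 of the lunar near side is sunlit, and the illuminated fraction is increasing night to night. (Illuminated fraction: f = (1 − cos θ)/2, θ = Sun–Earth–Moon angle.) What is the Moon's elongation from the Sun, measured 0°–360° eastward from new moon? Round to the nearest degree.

68°

cos θ = 1 − 2f = 0.380, giving a principal value of 67.7°.
Before full moon the principal value applies: θ = 67.7°.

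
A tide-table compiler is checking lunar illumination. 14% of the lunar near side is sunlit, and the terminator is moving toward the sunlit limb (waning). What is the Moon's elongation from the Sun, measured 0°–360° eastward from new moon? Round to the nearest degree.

Invert f = (1 − cos θ)/2 to get cos θ = 1 − 2(0.14) = 0.720, hence θ₀ = arccos 0.720 = 43.9°.
Since the Moon is past full (waning), take the reflex angle: θ = 360° − 43.9° = 316.1°.

316°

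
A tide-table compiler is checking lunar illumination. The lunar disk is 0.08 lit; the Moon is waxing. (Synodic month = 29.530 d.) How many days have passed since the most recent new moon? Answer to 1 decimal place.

2.7 days

From f = (1 − cos θ)/2: cos θ = 1 − 2×0.08 = 0.840; arccos → 32.9°.
Waxing ⇒ before full, so θ = 32.9°.
At 360°/29.530 d per day, 32.9° corresponds to 2.70 days.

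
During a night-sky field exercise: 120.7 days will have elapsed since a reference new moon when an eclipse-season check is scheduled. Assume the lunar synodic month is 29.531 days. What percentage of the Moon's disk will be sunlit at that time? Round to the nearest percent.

120.7 d spans 4 complete synodic months (4 × 29.531 = 118.12 d) plus 2.58 d.
Phase angle: θ = 360°·(2.58 d)/(29.531 d) = 31.4°.
Illuminated fraction = (1 − cos 31.4°)/2 = (1 − 0.854)/2 ≈ 0.073, so 7%.

7%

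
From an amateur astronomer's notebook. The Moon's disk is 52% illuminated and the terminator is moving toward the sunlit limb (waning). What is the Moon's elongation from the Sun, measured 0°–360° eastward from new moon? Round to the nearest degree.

From f = (1 − cos θ)/2: cos θ = 1 − 2×0.52 = -0.040; arccos → 92.3°.
Waning ⇒ past full, so θ = 360° − 92.3° = 267.7°.

268°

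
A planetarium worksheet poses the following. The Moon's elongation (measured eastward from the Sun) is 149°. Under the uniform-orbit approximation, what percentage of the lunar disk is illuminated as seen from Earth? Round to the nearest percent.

f = (1 − cos 149°)/2 = (1 − (-0.857))/2 ≈ 0.929, i.e. 93%.

93%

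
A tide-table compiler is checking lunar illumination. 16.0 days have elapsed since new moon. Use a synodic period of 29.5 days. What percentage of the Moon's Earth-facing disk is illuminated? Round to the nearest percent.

The Moon has covered 16.0/29.5 of its cycle, so θ ≈ 360° × 16.0/29.5 = 195.3°.
Illuminated fraction = (1 − cos 195.3°)/2 = (1 − (-0.965))/2 ≈ 0.982, so 98%.

98%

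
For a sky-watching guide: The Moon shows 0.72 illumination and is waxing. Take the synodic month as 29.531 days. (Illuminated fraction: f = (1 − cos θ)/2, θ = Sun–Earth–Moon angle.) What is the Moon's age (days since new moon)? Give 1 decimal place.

cos θ = 1 − 2f = -0.440, giving a principal value of 116.1°.
Waxing ⇒ before full, so θ = 116.1°.
That fraction of the synodic month is 116.1/360 × 29.531 d ≈ 9.52 d.

9.5 days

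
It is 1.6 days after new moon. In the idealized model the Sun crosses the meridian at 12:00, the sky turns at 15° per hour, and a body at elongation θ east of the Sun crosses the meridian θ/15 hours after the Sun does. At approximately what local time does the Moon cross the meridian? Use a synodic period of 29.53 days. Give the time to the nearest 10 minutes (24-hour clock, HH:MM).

The Moon has covered 1.6/29.53 of its cycle, so θ ≈ 360° × 1.6/29.53 = 19.5°.
Delay after the Sun = 19.5° / (15°/h) ≈ 1.30 h.
12:00 + 1.300 h ≈ 13:18 → 13:20 to the nearest ten minutes.

13:20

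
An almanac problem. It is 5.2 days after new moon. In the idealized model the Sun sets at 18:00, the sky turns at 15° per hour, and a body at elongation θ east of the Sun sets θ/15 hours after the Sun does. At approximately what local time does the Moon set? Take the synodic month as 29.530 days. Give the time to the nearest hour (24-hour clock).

22:00

Elongation θ = 360° × 5.2/29.530 ≈ 63.4°.
The Moon trails the Sun by θ/15 = 63.4/15 ≈ 4.23 hours.
18:00 + 4.23 h ≈ 22:14 → 22:00 to the nearest hour.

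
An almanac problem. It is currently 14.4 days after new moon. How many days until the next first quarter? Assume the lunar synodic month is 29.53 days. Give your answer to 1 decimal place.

22.5 days

First quarter is 0.25 of the way through the cycle: age 0.25 × 29.53 = 7.383 d.
Already past this cycle's first quarter; the next is at 7.383 + 29.53 = 36.913 d, so 36.913 − 14.4 = 22.513 days.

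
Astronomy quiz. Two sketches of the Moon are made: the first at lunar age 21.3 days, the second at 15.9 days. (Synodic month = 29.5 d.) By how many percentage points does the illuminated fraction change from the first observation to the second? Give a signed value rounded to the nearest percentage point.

First observation: θ = 360°·21.3/29.5 = 259.9°, so f = 0.587.
Second observation: θ = 194.0°, f = 0.985.
Δf = 0.985 − 0.587 = +0.398, i.e. +40 pp.

+40 pp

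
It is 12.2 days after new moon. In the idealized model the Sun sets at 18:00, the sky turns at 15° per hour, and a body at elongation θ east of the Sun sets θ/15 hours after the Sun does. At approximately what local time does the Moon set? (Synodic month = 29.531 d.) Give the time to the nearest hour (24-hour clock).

04:00

Phase angle: θ = 360°·(12.2 d)/(29.531 d) = 148.7°.
At 15° of sky rotation per hour, 148.7° corresponds to a 9.92 h lag.
18:00 + 9.92 h ≈ 03:55 → 04:00 to the nearest hour.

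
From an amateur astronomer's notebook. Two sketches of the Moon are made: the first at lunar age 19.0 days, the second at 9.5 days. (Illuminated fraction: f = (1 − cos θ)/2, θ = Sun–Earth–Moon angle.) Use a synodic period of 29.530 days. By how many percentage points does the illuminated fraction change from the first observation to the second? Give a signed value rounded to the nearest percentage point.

-9 percentage points

First observation: θ = 360°·19.0/29.530 = 231.6°, so f = 0.810.
Second observation: θ = 115.8°, f = 0.718.
Δf = 0.718 − 0.810 = -0.093, i.e. -9 pp.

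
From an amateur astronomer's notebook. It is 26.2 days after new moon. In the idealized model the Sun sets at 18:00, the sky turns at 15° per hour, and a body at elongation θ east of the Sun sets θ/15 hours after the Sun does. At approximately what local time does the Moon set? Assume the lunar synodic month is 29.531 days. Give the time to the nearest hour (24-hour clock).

The Moon has covered 26.2/29.531 of its cycle, so θ ≈ 360° × 26.2/29.531 = 319.4°.
At 15° of sky rotation per hour, 319.4° corresponds to a 21.29 h lag.
18:00 + 21.29 h ≈ 15:18 → 15:00 to the nearest hour.

15:00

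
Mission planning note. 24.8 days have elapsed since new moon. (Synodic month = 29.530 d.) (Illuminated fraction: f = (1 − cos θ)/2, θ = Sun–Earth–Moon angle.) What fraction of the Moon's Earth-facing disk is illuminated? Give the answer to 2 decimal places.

0.23

Elongation θ = 360° × 24.8/29.530 ≈ 302.3°.
With cos θ = 0.535, the lit fraction is (1 − 0.535)/2 ≈ 0.233.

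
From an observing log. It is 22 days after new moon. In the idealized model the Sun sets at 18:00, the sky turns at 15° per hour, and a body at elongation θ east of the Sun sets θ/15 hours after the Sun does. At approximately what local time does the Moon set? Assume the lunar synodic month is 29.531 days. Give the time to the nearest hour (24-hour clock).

Elongation θ = 360° × 22/29.531 ≈ 268.2°.
The Moon trails the Sun by θ/15 = 268.2/15 ≈ 17.88 hours.
18:00 + 17.88 h ≈ 11:53 → 12:00 to the nearest hour.

12:00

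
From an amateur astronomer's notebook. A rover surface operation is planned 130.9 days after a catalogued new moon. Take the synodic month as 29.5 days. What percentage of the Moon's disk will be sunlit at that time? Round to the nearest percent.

130.9/29.5 = 4.437 lunations, so 4 complete cycles and 12.90 d into the next.
Elongation θ = 360° × 12.90/29.5 ≈ 157.4°.
Illuminated fraction = (1 − cos 157.4°)/2 = (1 − (-0.923))/2 ≈ 0.962, so 96%.

96%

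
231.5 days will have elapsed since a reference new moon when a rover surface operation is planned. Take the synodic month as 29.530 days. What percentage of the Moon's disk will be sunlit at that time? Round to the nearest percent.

23%

231.5 d spans 7 complete synodic months (7 × 29.530 = 206.71 d) plus 24.79 d.
The Moon has covered 24.79/29.530 of its cycle, so θ ≈ 360° × 24.79/29.530 = 302.2°.
cos 302.2° = 0.533, so f = (1 − 0.533)/2 = 0.233, so 23%.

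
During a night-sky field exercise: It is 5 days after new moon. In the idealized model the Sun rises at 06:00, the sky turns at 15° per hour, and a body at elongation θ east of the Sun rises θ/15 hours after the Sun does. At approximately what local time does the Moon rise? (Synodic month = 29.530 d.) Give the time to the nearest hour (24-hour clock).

10:00

Phase angle: θ = 360°·(5 d)/(29.530 d) = 61.0°.
Delay after the Sun = 61.0° / (15°/h) ≈ 4.06 h.
06:00 + 4.06 h ≈ 10:04 → 10:00 to the nearest hour.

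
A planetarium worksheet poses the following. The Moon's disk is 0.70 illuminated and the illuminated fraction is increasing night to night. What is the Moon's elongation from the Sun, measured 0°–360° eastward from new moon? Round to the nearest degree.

114°

cos θ = 1 − 2f = -0.400, giving a principal value of 113.6°.
Waxing ⇒ before full, so θ = 113.6°.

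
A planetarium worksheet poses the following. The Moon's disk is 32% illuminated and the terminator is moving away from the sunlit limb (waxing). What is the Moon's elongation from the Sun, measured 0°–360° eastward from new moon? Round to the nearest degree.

69°

From f = (1 − cos θ)/2: cos θ = 1 − 2×0.32 = 0.360; arccos → 68.9°.
The Moon is waxing (0°–180°), so θ = 68.9° directly.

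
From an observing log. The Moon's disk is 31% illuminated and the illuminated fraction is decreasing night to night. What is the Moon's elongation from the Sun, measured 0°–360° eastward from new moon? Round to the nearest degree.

Invert f = (1 − cos θ)/2 to get cos θ = 1 − 2(0.31) = 0.380, hence θ₀ = arccos 0.380 = 67.7°.
A waning Moon lies in 180°–360°, so θ = 360° − 67.7° = 292.3°.

292°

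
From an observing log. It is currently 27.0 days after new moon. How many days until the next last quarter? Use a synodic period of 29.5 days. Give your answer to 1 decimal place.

24.6 days

Last quarter occurs at elongation 270°, i.e. at age 29.5 × 270/360 = 22.125 d.
This lunation's last quarter (22.125 d) has passed, so add one period: 51.625 − 27.0 = 24.625 days.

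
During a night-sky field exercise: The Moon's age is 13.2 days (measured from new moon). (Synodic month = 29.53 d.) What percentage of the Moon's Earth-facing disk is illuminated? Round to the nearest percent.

Elongation θ = 360° × 13.2/29.53 ≈ 160.9°.
cos 160.9° = (-0.945), so f = (1 − (-0.945))/2 = 0.973, so 97%.

97%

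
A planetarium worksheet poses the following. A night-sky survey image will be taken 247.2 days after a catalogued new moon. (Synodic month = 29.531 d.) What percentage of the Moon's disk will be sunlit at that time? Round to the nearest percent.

84%

247.2/29.531 = 8.371 lunations, so 8 complete cycles and 10.95 d into the next.
Elongation θ = 360° × 10.95/29.531 ≈ 133.5°.
cos 133.5° = (-0.688), so f = (1 − (-0.688))/2 = 0.844, so 84%.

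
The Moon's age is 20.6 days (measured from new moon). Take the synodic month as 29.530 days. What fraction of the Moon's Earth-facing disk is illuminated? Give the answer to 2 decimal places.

Elongation θ = 360° × 20.6/29.530 ≈ 251.1°.
With cos θ = (-0.323), the lit fraction is (1 − (-0.323))/2 ≈ 0.662.

0.66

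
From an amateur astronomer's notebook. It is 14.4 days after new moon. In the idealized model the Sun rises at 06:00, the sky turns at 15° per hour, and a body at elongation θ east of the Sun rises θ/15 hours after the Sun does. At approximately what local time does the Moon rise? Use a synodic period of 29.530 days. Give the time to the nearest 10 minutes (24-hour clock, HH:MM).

Elongation θ = 360° × 14.4/29.530 ≈ 175.6°.
Delay after the Sun = 175.6° / (15°/h) ≈ 11.70 h.
06:00 + 11.703 h ≈ 17:42 → 17:40 to the nearest ten minutes.

17:40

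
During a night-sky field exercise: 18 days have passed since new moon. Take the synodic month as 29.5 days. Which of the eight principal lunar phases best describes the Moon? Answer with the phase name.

At 18/29.5 of the cycle, θ ≈ 220° — the waning gibbous range.

waning gibbous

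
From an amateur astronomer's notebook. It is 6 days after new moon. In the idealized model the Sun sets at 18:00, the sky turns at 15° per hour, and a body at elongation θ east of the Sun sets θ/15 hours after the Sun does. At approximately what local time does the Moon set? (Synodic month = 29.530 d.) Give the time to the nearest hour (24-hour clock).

The Moon has covered 6/29.530 of its cycle, so θ ≈ 360° × 6/29.530 = 73.1°.
The Moon trails the Sun by θ/15 = 73.1/15 ≈ 4.88 hours.
18:00 + 4.88 h ≈ 22:53 → 23:00 to the nearest hour.

23:00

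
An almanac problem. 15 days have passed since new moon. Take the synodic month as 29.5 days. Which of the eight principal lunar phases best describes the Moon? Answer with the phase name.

At 15/29.5 of the cycle, θ ≈ 183° — the full moon range.

full moon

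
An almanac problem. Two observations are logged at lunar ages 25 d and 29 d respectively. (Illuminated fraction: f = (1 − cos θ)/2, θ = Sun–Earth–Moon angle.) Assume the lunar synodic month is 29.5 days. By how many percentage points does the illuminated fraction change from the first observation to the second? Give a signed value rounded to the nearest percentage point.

-21 pp

First observation: θ = 360°·25/29.5 = 305.1°, so f = 0.213.
Second observation: θ = 353.9°, f = 0.003.
Δf = 0.003 − 0.213 = -0.210, i.e. -21 pp.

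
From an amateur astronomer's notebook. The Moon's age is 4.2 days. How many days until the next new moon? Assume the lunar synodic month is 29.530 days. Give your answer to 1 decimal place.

25.3 days

One full lunation from the last new moon is 29.530 d; remaining = 29.530 − 4.2 = 25.330 d.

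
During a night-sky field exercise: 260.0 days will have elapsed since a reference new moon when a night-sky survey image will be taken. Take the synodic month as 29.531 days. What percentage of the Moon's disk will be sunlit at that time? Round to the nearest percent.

33%

260.0 d spans 8 complete synodic months (8 × 29.531 = 236.25 d) plus 23.75 d.
Phase angle: θ = 360°·(23.75 d)/(29.531 d) = 289.6°.
Illuminated fraction = (1 − cos 289.6°)/2 = (1 − 0.335)/2 ≈ 0.333, so 33%.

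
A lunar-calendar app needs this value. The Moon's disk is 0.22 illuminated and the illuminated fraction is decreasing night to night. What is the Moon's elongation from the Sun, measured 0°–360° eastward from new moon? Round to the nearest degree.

304°

cos θ = 1 − 2f = 0.560, giving a principal value of 55.9°.
Waning ⇒ past full, so θ = 360° − 55.9° = 304.1°.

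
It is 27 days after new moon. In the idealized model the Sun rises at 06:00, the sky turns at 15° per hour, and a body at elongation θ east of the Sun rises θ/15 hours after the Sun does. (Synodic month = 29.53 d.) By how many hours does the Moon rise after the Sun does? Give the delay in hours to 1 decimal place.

21.9 h

Elongation θ = 360° × 27/29.53 ≈ 329.2°.
At 15° of sky rotation per hour, 329.2° corresponds to a 21.94 h lag.
So the Moon rises 21.94 h after the Sun.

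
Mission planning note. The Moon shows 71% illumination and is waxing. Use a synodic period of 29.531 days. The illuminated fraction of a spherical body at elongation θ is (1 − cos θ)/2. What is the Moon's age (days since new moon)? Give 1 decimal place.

9.4 days

Invert f = (1 − cos θ)/2 to get cos θ = 1 − 2(0.71) = -0.420, hence θ₀ = arccos -0.420 = 114.8°.
Before full moon the principal value applies: θ = 114.8°.
At 360°/29.531 d per day, 114.8° corresponds to 9.42 days.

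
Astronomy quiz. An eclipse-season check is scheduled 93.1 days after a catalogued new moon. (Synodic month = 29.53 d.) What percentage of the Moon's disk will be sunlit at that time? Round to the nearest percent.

93.1 d spans 3 complete synodic months (3 × 29.53 = 88.59 d) plus 4.51 d.
Phase angle: θ = 360°·(4.51 d)/(29.53 d) = 55.0°.
cos 55.0° = 0.574, so f = (1 − 0.574)/2 = 0.213, so 21%.

21%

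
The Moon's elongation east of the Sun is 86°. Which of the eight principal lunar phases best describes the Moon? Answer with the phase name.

first quarter

86° lies in the first quarter sector of the 8-phase cycle.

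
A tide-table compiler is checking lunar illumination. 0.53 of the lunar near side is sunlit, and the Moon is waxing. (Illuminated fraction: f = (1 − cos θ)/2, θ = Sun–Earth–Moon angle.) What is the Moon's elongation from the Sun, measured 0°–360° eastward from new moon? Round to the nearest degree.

Invert f = (1 − cos θ)/2 to get cos θ = 1 − 2(0.53) = -0.060, hence θ₀ = arccos -0.060 = 93.4°.
Waxing ⇒ before full, so θ = 93.4°.

93°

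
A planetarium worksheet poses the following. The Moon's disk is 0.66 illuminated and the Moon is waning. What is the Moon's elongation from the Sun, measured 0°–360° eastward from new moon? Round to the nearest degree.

From f = (1 − cos θ)/2: cos θ = 1 − 2×0.66 = -0.320; arccos → 108.7°.
Waning ⇒ past full, so θ = 360° − 108.7° = 251.3°.

251°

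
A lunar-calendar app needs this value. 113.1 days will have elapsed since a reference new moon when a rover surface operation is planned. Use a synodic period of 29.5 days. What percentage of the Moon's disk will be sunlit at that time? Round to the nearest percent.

113.1 d spans 3 complete synodic months (3 × 29.5 = 88.50 d) plus 24.60 d.
Elongation θ = 360° × 24.60/29.5 ≈ 300.2°.
cos 300.2° = 0.503, so f = (1 − 0.503)/2 = 0.248, so 25%.

25%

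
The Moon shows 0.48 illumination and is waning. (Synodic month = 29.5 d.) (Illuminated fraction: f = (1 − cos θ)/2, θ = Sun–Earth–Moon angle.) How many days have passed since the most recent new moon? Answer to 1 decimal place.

22.3 days

From f = (1 − cos θ)/2: cos θ = 1 − 2×0.48 = 0.040; arccos → 87.7°.
Waning ⇒ past full, so θ = 360° − 87.7° = 272.3°.
That fraction of the synodic month is 272.3/360 × 29.5 d ≈ 22.31 d.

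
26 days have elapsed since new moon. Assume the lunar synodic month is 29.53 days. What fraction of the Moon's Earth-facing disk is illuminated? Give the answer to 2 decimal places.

0.13

The Moon has covered 26/29.53 of its cycle, so θ ≈ 360° × 26/29.53 = 317.0°.
cos 317.0° = 0.731, so f = (1 − 0.731)/2 = 0.135.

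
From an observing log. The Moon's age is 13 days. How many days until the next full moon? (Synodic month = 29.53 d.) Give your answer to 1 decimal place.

Full moon is 0.5 of the way through the cycle: age 0.5 × 29.53 = 14.765 d.
So 1.765 days remain (14.765 − 13).

1.8 days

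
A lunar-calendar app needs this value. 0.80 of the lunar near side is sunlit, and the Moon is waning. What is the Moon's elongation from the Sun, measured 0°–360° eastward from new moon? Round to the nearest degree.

Invert f = (1 − cos θ)/2 to get cos θ = 1 − 2(0.80) = -0.600, hence θ₀ = arccos -0.600 = 126.9°.
Waning ⇒ past full, so θ = 360° − 126.9° = 233.1°.

233°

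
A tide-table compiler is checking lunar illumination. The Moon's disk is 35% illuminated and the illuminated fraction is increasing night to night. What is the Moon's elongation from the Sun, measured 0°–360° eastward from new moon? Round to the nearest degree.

73°

Invert f = (1 − cos θ)/2 to get cos θ = 1 − 2(0.35) = 0.300, hence θ₀ = arccos 0.300 = 72.5°.
The Moon is waxing (0°–180°), so θ = 72.5° directly.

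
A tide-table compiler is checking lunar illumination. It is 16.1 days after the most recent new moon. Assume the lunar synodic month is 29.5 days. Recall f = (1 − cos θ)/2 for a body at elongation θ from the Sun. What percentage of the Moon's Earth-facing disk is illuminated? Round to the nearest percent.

98%

Phase angle: θ = 360°·(16.1 d)/(29.5 d) = 196.5°.
cos 196.5° = (-0.959), so f = (1 − (-0.959))/2 = 0.979, so 98%.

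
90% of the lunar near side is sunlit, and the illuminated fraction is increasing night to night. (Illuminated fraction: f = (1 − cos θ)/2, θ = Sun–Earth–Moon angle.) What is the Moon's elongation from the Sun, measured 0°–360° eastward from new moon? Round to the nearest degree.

143°

cos θ = 1 − 2f = -0.800, giving a principal value of 143.1°.
The Moon is waxing (0°–180°), so θ = 143.1° directly.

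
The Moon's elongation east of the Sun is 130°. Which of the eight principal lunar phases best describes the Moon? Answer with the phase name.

waxing gibbous

130° lies in the waxing gibbous sector of the 8-phase cycle.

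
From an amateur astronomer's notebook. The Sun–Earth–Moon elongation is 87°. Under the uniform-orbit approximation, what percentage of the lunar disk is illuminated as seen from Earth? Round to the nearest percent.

47%

cos 87° = 0.052, so f = (1 − 0.052)/2 = 0.474, i.e. 47%.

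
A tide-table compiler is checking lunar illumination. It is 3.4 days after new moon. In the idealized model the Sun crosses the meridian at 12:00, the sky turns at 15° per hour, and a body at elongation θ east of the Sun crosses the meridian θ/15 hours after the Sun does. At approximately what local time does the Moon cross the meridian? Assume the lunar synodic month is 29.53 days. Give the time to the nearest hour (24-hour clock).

15:00

Phase angle: θ = 360°·(3.4 d)/(29.53 d) = 41.4°.
Delay after the Sun = 41.4° / (15°/h) ≈ 2.76 h.
12:00 + 2.76 h ≈ 14:46 → 15:00 to the nearest hour.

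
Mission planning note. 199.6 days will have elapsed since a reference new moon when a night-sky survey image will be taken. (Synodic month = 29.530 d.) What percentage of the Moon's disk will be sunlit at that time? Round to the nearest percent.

Reduce mod P: 199.6 − 6×29.530 = 22.42 d into the current lunation.
Phase angle: θ = 360°·(22.42 d)/(29.530 d) = 273.3°.
cos 273.3° = 0.058, so f = (1 − 0.058)/2 = 0.471, so 47%.

47%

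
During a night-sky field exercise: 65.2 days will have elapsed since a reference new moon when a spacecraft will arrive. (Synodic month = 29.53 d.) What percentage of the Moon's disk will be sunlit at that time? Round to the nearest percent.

65.2 d spans 2 complete synodic months (2 × 29.53 = 59.06 d) plus 6.14 d.
Elongation θ = 360° × 6.14/29.53 ≈ 74.9°.
Illuminated fraction = (1 − cos 74.9°)/2 = (1 − 0.261)/2 ≈ 0.369, so 37%.

37%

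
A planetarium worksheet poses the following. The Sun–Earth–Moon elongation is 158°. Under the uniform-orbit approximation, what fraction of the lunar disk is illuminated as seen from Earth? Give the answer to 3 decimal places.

0.964

cos 158° = (-0.927), so f = (1 − (-0.927))/2 = 0.964.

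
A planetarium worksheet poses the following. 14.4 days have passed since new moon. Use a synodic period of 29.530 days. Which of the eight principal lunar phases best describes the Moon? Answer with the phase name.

full moon

θ ≈ 360° × 14.4/29.530 = 176°, which falls in the full moon sector.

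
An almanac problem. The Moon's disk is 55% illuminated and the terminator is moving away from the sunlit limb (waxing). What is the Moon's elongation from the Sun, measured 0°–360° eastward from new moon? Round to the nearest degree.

cos θ = 1 − 2f = -0.100, giving a principal value of 95.7°.
Before full moon the principal value applies: θ = 95.7°.

96°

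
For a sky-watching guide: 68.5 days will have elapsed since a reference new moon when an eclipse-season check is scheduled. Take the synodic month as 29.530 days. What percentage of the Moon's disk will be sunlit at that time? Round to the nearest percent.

68.5 d spans 2 complete synodic months (2 × 29.530 = 59.06 d) plus 9.44 d.
Phase angle: θ = 360°·(9.44 d)/(29.530 d) = 115.1°.
cos 115.1° = (-0.424), so f = (1 − (-0.424))/2 = 0.712, so 71%.

71%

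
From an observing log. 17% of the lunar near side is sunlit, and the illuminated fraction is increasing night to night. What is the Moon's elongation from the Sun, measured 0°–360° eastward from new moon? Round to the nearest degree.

Invert f = (1 − cos θ)/2 to get cos θ = 1 − 2(0.17) = 0.660, hence θ₀ = arccos 0.660 = 48.7°.
The Moon is waxing (0°–180°), so θ = 48.7° directly.

49°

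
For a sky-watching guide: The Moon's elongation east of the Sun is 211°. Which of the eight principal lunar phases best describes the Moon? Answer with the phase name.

The waning gibbous sector spans roughly 202°–248°; 211° falls inside it.

waning gibbous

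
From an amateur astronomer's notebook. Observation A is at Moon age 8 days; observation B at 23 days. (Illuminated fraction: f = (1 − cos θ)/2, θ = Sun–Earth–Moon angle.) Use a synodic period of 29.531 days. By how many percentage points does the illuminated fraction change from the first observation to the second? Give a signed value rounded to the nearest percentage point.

θ₁ = 360° × 8/29.531 = 97.5°, f₁ = (1 − cos θ₁)/2 = 0.565.
θ₂ = 360° × 23/29.531 = 280.4°, f₂ = (1 − cos θ₂)/2 = 0.410.
Change = f₂ − f₁ = -0.156 → -16 percentage points.

-16 percentage points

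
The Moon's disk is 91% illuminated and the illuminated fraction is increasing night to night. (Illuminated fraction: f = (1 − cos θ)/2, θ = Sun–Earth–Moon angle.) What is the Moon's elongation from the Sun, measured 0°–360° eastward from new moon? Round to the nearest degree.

Invert f = (1 − cos θ)/2 to get cos θ = 1 − 2(0.91) = -0.820, hence θ₀ = arccos -0.820 = 145.1°.
The Moon is waxing (0°–180°), so θ = 145.1° directly.

145°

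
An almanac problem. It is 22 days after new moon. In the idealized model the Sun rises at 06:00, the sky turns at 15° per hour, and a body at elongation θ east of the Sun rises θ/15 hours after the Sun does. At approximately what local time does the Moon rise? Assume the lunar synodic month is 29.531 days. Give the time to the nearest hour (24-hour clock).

The Moon has covered 22/29.531 of its cycle, so θ ≈ 360° × 22/29.531 = 268.2°.
Delay after the Sun = 268.2° / (15°/h) ≈ 17.88 h.
06:00 + 17.88 h ≈ 23:53 → 00:00 to the nearest hour.

00:00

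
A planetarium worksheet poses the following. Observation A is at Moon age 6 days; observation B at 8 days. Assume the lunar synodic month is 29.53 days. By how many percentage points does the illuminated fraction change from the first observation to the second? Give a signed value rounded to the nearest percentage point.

θ₁ = 360° × 6/29.53 = 73.1°, f₁ = (1 − cos θ₁)/2 = 0.355.
θ₂ = 360° × 8/29.53 = 97.5°, f₂ = (1 − cos θ₂)/2 = 0.566.
Change = f₂ − f₁ = +0.210 → +21 percentage points.

+21 pp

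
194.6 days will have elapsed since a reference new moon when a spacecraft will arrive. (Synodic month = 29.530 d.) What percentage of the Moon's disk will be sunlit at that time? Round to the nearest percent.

194.6/29.530 = 6.590 lunations, so 6 complete cycles and 17.42 d into the next.
The Moon has covered 17.42/29.530 of its cycle, so θ ≈ 360° × 17.42/29.530 = 212.4°.
cos 212.4° = (-0.845), so f = (1 − (-0.845))/2 = 0.922, so 92%.

92%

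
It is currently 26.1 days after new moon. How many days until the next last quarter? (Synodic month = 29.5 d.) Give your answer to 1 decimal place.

25.5 days

Last quarter occurs at elongation 270°, i.e. at age 29.5 × 270/360 = 22.125 d.
This lunation's last quarter (22.125 d) has passed, so add one period: 51.625 − 26.1 = 25.525 days.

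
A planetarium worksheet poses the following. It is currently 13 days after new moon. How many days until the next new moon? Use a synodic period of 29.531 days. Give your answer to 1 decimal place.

The next new moon completes the synodic month: 29.531 − 13 = 16.531 days.

16.5 days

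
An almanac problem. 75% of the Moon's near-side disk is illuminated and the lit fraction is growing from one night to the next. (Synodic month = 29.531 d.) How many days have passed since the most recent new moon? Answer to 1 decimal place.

9.8 days

cos θ = 1 − 2f = -0.500, giving a principal value of 120.0°.
Before full moon the principal value applies: θ = 120.0°.
Age = 29.531 × 120.0°/360° ≈ 9.84 days.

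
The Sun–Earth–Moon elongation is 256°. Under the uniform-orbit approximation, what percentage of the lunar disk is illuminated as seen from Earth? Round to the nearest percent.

62%

cos 256° = (-0.242), so f = (1 − (-0.242))/2 = 0.621, i.e. 62%.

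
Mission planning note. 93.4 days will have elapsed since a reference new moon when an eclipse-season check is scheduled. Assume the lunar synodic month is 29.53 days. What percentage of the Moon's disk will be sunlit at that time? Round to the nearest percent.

24%

93.4 d spans 3 complete synodic months (3 × 29.53 = 88.59 d) plus 4.81 d.
Phase angle: θ = 360°·(4.81 d)/(29.53 d) = 58.6°.
Illuminated fraction = (1 − cos 58.6°)/2 = (1 − 0.520)/2 ≈ 0.240, so 24%.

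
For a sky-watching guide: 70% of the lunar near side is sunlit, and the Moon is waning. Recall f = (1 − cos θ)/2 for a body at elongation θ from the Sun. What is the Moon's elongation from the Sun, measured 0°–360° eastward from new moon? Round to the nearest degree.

246°

cos θ = 1 − 2f = -0.400, giving a principal value of 113.6°.
Waning ⇒ past full, so θ = 360° − 113.6° = 246.4°.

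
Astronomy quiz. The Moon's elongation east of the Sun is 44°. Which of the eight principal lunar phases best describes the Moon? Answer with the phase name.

waxing crescent

44° lies in the waxing crescent sector of the 8-phase cycle.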